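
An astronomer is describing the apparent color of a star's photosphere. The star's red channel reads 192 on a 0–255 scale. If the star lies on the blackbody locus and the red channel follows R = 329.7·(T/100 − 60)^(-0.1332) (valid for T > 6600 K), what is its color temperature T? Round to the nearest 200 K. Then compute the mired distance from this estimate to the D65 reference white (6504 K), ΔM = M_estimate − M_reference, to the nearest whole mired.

-69 mireds

(t − 60)^(-0.1332) = 192/329.7 = 0.58235.
t − 60 = 0.58235^(1/-0.1332) = 0.58235^(-7.508) = 57.929, so t = 117.929.
T = 100·t = 11793 K → 11800 K to the nearest 200 K.
M_estimate = 10⁶/11800 = 84.75; M_reference = 10⁶/6504 = 153.75.
ΔM = 84.75 − 153.75 = -69.01 → -69 mireds.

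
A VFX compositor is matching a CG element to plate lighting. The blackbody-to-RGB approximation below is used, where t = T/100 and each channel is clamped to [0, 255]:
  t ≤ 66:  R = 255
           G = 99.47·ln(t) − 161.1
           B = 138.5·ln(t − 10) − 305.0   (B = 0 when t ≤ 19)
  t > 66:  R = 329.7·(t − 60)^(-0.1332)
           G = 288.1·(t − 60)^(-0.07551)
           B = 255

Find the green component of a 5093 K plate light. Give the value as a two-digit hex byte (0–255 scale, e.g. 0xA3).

0xE6

t = 5093/100 = 50.93; the t ≤ 66 branch applies.
G = 99.47·ln 50.93 − 161.1 = 99.47·3.9305 − 161.1 = 229.862.
Rounded: 230; in hex, 0xE6.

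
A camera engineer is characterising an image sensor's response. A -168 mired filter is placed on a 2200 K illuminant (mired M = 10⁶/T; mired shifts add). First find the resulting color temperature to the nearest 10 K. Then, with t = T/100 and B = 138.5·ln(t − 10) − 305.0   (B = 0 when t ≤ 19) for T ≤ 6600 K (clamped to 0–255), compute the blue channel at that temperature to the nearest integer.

M_in = 10⁶/2200 = 454.55; M_out = 454.55 + (-168) = 286.55.
T_out = 10⁶/286.55 = 3489.8 K → 3490 K; t = 34.9.
B = 138.5·ln(34.9 − 10) − 305.0 = 138.5·ln 24.9 − 305.0 = 138.5·3.2149 − 305.0 = 140.259.
Rounded: 140.

140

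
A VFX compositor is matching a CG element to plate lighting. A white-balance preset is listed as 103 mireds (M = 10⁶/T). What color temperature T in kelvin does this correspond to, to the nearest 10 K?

9710 K

T = 10⁶ / 103 = 9708.74 K → 9710 K.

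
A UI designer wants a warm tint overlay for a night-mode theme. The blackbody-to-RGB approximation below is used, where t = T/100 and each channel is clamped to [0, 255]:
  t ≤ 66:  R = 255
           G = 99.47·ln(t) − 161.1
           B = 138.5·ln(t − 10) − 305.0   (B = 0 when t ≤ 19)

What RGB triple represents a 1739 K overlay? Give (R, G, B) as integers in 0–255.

(255, 123, 0)

t = 1739/100 = 17.39; the t ≤ 66 branch applies.
R = 255 by definition for t ≤ 66.
G = 99.47·ln 17.39 − 161.1 = 99.47·2.8559 − 161.1 = 122.976.
t = 17.39 ≤ 19, so B = 0.
Rounded: (255, 123, 0).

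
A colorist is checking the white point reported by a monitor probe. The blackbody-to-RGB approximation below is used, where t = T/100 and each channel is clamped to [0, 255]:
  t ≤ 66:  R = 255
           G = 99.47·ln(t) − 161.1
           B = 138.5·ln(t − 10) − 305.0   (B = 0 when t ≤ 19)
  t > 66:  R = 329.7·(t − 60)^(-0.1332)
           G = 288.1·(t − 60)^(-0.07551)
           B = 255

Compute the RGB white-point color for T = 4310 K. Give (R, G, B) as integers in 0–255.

t = 4310/100 = 43.1; the t ≤ 66 branch applies.
R = 255 by definition for t ≤ 66.
G = 99.47·ln 43.1 − 161.1 = 99.47·3.7635 − 161.1 = 213.258.
B = 138.5·ln(43.1 − 10) − 305.0 = 138.5·ln 33.1 − 305.0 = 138.5·3.4995 − 305.0 = 179.685.
Rounded: (255, 213, 180).

(255, 213, 180)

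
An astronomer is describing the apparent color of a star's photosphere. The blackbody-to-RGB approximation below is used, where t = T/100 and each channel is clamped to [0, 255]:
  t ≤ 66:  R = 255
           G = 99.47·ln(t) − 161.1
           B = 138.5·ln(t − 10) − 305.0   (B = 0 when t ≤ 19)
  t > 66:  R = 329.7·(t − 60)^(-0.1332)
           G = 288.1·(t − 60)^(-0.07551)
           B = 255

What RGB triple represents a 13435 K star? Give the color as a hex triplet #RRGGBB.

#BAD0FF

t = 13435/100 = 134.35; the t > 66 branch applies.
R = 329.7·(134.35 − 60)^(-0.1332) = 329.7·74.35^(-0.1332) = 329.7·0.56331 = 185.722.
G = 288.1·(134.35 − 60)^(-0.07551) = 288.1·74.35^(-0.07551) = 288.1·0.72227 = 208.086.
B = 255 by definition for t > 66.
Rounded: (186, 208, 255).
In hex: #BAD0FF.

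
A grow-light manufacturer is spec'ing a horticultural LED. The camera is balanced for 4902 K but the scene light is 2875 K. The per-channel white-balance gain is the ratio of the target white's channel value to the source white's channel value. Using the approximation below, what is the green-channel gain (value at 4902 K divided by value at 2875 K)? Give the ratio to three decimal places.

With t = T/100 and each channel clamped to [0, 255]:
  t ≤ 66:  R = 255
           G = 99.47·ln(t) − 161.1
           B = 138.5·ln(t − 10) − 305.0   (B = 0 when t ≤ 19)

At 2875 K (t = 28.75):
  G = 99.47·ln 28.75 − 161.1 = 99.47·3.3586 − 161.1 = 172.984.
At 4902 K (t = 49.02):
  G = 99.47·ln 49.02 − 161.1 = 99.47·3.8922 − 161.1 = 226.060.
Gain = 226.060 / 172.984 = 1.3068 → 1.307.

1.307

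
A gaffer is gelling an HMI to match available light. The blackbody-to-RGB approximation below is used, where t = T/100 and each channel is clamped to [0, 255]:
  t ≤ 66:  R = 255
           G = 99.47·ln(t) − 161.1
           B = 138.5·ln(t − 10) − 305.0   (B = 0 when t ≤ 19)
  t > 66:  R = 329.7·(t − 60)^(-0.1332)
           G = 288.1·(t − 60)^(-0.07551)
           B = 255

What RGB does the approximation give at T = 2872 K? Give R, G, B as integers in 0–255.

R=255, G=173, B=101

t = 2872/100 = 28.72; the t ≤ 66 branch applies.
R = 255 by definition for t ≤ 66.
G = 99.47·ln 28.72 − 161.1 = 99.47·3.3576 − 161.1 = 172.880.
B = 138.5·ln(28.72 − 10) − 305.0 = 138.5·ln 18.72 − 305.0 = 138.5·2.9296 − 305.0 = 100.749.
Rounded: (255, 173, 101).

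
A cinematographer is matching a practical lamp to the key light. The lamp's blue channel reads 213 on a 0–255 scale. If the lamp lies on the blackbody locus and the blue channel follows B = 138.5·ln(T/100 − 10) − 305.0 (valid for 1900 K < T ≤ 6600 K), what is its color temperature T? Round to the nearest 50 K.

5200 K

ln(t − 10) = (213 + 305.0) / 138.5 = 3.7401.
t − 10 = e^3.7401 = 42.101, so t = 52.101.
T = 100·t = 5210 K → 5200 K to the nearest 50 K.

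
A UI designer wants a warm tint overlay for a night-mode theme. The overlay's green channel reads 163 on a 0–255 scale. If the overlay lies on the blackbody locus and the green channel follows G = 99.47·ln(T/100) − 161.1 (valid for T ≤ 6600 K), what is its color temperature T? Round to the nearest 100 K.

2600 K

ln t = (163 + 161.1) / 99.47 = 3.2583.
t = e^3.2583 = 26.004.
T = 100·t = 2600 K → 2600 K to the nearest 100 K.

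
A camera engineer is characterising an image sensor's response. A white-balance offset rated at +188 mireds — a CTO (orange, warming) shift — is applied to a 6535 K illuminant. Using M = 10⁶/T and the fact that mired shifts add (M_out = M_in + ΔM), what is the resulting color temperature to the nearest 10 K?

2930 K

M_in = 10⁶/6535 = 153.02 mireds.
M_out = 153.02 + (+188) = 341.02 mireds.
T_out = 10⁶/341.02 = 2932.4 K → 2930 K.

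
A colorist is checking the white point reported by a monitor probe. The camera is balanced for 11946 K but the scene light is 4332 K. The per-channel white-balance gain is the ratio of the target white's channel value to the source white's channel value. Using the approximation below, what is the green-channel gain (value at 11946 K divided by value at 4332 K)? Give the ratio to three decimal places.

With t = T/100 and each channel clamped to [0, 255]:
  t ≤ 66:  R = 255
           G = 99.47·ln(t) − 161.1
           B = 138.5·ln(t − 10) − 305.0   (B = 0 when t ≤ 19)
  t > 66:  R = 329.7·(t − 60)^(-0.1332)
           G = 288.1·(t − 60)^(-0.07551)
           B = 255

0.990

At 4332 K (t = 43.32):
  G = 99.47·ln 43.32 − 161.1 = 99.47·3.7686 − 161.1 = 213.764.
At 11946 K (t = 119.46):
  G = 288.1·(119.46 − 60)^(-0.07551) = 288.1·59.46^(-0.07551) = 288.1·0.73456 = 211.627.
Gain = 211.627 / 213.764 = 0.9900 → 0.990.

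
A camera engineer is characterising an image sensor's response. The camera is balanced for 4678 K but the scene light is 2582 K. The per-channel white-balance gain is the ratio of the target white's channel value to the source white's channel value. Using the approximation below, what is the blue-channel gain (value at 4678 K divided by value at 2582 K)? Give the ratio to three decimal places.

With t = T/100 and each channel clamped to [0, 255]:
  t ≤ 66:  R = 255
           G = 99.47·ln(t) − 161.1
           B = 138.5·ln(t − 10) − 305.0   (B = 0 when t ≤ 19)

2.509

At 2582 K (t = 25.82):
  B = 138.5·ln(25.82 − 10) − 305.0 = 138.5·ln 15.82 − 305.0 = 138.5·2.7613 − 305.0 = 77.437.
At 4678 K (t = 46.78):
  B = 138.5·ln(46.78 − 10) − 305.0 = 138.5·ln 36.78 − 305.0 = 138.5·3.6050 − 305.0 = 194.286.
Gain = 194.286 / 77.437 = 2.5090 → 2.509.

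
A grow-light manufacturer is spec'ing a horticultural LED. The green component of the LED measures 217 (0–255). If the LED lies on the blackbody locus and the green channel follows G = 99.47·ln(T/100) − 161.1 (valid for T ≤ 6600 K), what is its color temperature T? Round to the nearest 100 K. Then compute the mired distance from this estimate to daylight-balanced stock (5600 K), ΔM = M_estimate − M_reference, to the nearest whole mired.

+44 mireds

ln t = (217 + 161.1) / 99.47 = 3.8011.
t = e^3.8011 = 44.752.
T = 100·t = 4475 K → 4500 K to the nearest 100 K.
M_estimate = 10⁶/4500 = 222.22; M_reference = 10⁶/5600 = 178.57.
ΔM = 222.22 − 178.57 = 43.65 → +44 mireds.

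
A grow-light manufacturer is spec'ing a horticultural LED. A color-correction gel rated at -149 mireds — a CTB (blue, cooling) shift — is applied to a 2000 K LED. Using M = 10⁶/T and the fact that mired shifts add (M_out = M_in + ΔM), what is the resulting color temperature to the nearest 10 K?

2850 K

M_in = 10⁶/2000 = 500.00 mireds.
M_out = 500.00 + (-149) = 351.00 mireds.
T_out = 10⁶/351.00 = 2849.0 K → 2850 K.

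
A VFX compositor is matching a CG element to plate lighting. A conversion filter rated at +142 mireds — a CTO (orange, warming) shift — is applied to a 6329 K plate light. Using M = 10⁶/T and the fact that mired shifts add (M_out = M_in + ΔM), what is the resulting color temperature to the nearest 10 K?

M_in = 10⁶/6329 = 158.00 mireds.
M_out = 158.00 + (+142) = 300.00 mireds.
T_out = 10⁶/300.00 = 3333.3 K → 3330 K.

3330 K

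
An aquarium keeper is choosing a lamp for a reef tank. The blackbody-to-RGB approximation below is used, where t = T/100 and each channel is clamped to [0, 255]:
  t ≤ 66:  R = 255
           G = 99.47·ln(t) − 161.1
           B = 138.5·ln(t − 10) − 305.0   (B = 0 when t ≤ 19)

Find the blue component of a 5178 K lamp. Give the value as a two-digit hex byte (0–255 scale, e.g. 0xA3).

0xD4

t = 5178/100 = 51.78; the t ≤ 66 branch applies.
B = 138.5·ln(51.78 − 10) − 305.0 = 138.5·ln 41.78 − 305.0 = 138.5·3.7324 − 305.0 = 211.940.
Rounded: 212; in hex, 0xD4.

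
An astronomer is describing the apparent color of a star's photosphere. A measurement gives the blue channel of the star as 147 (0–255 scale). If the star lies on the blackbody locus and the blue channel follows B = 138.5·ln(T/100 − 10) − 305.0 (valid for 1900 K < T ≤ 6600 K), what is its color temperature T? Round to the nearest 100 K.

3600 K

ln(t − 10) = (147 + 305.0) / 138.5 = 3.2635.
t − 10 = e^3.2635 = 26.142, so t = 36.142.
T = 100·t = 3614 K → 3600 K to the nearest 100 K.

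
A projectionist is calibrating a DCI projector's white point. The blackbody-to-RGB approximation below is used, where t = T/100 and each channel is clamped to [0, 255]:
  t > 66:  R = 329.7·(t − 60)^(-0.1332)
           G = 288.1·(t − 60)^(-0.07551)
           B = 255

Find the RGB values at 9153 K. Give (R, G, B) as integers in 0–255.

t = 9153/100 = 91.53; the t > 66 branch applies.
R = 329.7·(91.53 − 60)^(-0.1332) = 329.7·31.53^(-0.1332) = 329.7·0.63150 = 208.204.
G = 288.1·(91.53 − 60)^(-0.07551) = 288.1·31.53^(-0.07551) = 288.1·0.77060 = 222.011.
B = 255 by definition for t > 66.
Rounded: (208, 222, 255).

(208, 222, 255)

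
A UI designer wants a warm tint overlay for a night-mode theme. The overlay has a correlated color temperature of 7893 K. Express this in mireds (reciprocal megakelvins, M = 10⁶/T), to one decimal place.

126.7 mireds

M = 10⁶ / 7893 = 126.695 → 126.7 mireds.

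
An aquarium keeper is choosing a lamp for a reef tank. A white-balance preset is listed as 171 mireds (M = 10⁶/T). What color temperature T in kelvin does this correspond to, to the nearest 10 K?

T = 10⁶ / 171 = 5847.95 K → 5850 K.

5850 K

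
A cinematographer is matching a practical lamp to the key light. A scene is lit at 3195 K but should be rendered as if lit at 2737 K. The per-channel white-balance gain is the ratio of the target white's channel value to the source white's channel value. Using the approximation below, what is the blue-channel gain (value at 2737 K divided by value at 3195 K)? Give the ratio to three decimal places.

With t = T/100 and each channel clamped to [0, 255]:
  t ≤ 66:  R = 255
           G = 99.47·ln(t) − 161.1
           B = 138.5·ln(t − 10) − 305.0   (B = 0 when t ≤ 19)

0.736

At 3195 K (t = 31.95):
  B = 138.5·ln(31.95 − 10) − 305.0 = 138.5·ln 21.95 − 305.0 = 138.5·3.0888 − 305.0 = 122.794.
At 2737 K (t = 27.37):
  B = 138.5·ln(27.37 − 10) − 305.0 = 138.5·ln 17.37 − 305.0 = 138.5·2.8547 − 305.0 = 90.382.
Gain = 90.382 / 122.794 = 0.7360 → 0.736.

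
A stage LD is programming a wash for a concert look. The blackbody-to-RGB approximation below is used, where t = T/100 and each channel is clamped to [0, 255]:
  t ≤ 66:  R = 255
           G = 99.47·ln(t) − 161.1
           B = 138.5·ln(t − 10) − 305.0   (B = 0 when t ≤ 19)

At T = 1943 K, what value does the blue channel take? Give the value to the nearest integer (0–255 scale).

t = 1943/100 = 19.43; the t ≤ 66 branch applies.
B = 138.5·ln(19.43 − 10) − 305.0 = 138.5·ln 9.43 − 305.0 = 138.5·2.2439 − 305.0 = 5.780.
Rounded: 6.

6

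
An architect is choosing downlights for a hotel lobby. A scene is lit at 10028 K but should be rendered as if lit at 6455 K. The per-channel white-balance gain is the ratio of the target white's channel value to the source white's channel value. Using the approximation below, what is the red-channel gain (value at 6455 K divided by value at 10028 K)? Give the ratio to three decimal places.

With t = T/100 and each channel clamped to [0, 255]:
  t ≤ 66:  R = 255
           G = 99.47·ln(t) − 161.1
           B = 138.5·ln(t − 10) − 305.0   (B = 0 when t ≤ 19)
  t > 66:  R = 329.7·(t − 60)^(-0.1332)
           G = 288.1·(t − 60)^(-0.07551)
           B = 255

1.265

At 10028 K (t = 100.28):
  R = 329.7·(100.28 − 60)^(-0.1332) = 329.7·40.28^(-0.1332) = 329.7·0.61123 = 201.521.
At 6455 K (t = 64.55):
  R = 255 by definition for t ≤ 66.
Gain = 255.000 / 201.521 = 1.2654 → 1.265.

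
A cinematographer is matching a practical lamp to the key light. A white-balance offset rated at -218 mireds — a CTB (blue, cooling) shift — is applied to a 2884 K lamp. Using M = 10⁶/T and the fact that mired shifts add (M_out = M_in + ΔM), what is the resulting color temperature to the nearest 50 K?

7750 K

M_in = 10⁶/2884 = 346.74 mireds.
M_out = 346.74 + (-218) = 128.74 mireds.
T_out = 10⁶/128.74 = 7767.6 K → 7750 K.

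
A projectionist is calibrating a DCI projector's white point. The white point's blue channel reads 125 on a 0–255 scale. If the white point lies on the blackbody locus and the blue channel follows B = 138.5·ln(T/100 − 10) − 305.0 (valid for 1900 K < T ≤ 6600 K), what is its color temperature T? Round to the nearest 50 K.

ln(t − 10) = (125 + 305.0) / 138.5 = 3.1047.
t − 10 = e^3.1047 = 22.302, so t = 32.302.
T = 100·t = 3230 K → 3250 K to the nearest 50 K.

3250 K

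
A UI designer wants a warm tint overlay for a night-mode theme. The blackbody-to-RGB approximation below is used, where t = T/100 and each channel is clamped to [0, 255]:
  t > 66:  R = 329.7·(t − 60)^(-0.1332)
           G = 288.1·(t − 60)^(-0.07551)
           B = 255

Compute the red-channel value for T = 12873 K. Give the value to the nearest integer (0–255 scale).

t = 12873/100 = 128.73; the t > 66 branch applies.
R = 329.7·(128.73 − 60)^(-0.1332) = 329.7·68.73^(-0.1332) = 329.7·0.56924 = 187.677.
Rounded: 188.

188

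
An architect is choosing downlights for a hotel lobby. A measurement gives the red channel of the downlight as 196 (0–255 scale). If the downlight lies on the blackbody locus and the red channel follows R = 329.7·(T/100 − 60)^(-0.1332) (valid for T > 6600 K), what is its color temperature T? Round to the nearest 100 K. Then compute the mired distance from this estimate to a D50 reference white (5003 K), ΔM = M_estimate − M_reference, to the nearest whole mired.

(t − 60)^(-0.1332) = 196/329.7 = 0.59448.
t − 60 = 0.59448^(1/-0.1332) = 0.59448^(-7.508) = 49.621, so t = 109.621.
T = 100·t = 10962 K → 11000 K to the nearest 100 K.
M_estimate = 10⁶/11000 = 90.91; M_reference = 10⁶/5003 = 199.88.
ΔM = 90.91 − 199.88 = -108.97 → -109 mireds.

-109 mireds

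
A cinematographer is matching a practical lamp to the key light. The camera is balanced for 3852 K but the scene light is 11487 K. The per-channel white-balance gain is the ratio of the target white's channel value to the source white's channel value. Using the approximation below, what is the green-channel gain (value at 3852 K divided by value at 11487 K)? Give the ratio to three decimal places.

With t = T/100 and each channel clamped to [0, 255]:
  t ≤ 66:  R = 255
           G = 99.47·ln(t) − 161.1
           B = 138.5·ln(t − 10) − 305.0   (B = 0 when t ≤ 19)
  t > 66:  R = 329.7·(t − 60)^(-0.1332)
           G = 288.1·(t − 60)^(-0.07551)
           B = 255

At 11487 K (t = 114.87):
  G = 288.1·(114.87 − 60)^(-0.07551) = 288.1·54.87^(-0.07551) = 288.1·0.73903 = 212.915.
At 3852 K (t = 38.52):
  G = 99.47·ln 38.52 − 161.1 = 99.47·3.6512 − 161.1 = 202.083.
Gain = 202.083 / 212.915 = 0.9491 → 0.949.

0.949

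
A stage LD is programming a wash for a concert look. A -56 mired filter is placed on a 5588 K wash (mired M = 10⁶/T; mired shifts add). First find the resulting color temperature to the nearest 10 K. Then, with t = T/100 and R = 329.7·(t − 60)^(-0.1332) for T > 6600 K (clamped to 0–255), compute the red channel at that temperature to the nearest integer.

219

M_in = 10⁶/5588 = 178.95; M_out = 178.95 + (-56) = 122.95.
T_out = 10⁶/122.95 = 8133.1 K → 8130 K; t = 81.3.
R = 329.7·(81.3 − 60)^(-0.1332) = 329.7·21.3^(-0.1332) = 329.7·0.66536 = 219.371.
Rounded: 219.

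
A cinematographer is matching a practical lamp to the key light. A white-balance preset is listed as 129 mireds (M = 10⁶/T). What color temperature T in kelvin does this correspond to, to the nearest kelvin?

7752 K

T = 10⁶ / 129 = 7751.94 K → 7752 K.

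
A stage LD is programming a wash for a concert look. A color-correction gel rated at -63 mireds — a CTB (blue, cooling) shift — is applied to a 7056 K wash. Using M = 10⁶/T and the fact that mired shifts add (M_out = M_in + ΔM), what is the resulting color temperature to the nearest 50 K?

M_in = 10⁶/7056 = 141.72 mireds.
M_out = 141.72 + (-63) = 78.72 mireds.
T_out = 10⁶/78.72 = 12702.7 K → 12700 K.

12700 K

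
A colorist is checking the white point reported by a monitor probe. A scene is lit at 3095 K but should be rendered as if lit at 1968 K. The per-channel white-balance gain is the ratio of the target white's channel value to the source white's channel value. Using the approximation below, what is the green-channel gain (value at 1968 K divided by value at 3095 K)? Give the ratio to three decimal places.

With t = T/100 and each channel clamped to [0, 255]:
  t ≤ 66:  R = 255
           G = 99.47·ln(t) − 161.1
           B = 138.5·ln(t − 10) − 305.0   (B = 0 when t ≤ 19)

0.750

At 3095 K (t = 30.95):
  G = 99.47·ln 30.95 − 161.1 = 99.47·3.4324 − 161.1 = 180.318.
At 1968 K (t = 19.68):
  G = 99.47·ln 19.68 − 161.1 = 99.47·2.9796 − 161.1 = 135.281.
Gain = 135.281 / 180.318 = 0.7502 → 0.750.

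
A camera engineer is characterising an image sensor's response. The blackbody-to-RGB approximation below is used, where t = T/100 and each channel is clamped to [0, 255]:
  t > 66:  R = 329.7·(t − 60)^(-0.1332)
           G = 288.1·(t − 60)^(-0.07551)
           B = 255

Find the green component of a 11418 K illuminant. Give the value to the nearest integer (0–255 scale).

t = 11418/100 = 114.18; the t > 66 branch applies.
G = 288.1·(114.18 − 60)^(-0.07551) = 288.1·54.18^(-0.07551) = 288.1·0.73974 = 213.118.
Rounded: 213.

213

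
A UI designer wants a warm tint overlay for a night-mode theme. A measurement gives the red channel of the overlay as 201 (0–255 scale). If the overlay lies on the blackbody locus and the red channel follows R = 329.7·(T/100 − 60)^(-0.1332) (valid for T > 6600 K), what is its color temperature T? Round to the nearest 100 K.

10100 K

(t − 60)^(-0.1332) = 201/329.7 = 0.60965.
t − 60 = 0.60965^(1/-0.1332) = 0.60965^(-7.508) = 41.071, so t = 101.071.
T = 100·t = 10107 K → 10100 K to the nearest 100 K.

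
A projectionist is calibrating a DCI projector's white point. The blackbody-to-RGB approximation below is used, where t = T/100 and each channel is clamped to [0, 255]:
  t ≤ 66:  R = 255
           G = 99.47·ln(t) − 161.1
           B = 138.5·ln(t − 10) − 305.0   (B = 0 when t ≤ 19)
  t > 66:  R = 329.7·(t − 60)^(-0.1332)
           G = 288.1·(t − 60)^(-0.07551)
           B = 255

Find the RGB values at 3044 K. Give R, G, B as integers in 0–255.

t = 3044/100 = 30.44; the t ≤ 66 branch applies.
R = 255 by definition for t ≤ 66.
G = 99.47·ln 30.44 − 161.1 = 99.47·3.4158 − 161.1 = 178.665.
B = 138.5·ln(30.44 − 10) − 305.0 = 138.5·ln 20.44 − 305.0 = 138.5·3.0175 − 305.0 = 112.923.
Rounded: (255, 179, 113).

R=255, G=179, B=113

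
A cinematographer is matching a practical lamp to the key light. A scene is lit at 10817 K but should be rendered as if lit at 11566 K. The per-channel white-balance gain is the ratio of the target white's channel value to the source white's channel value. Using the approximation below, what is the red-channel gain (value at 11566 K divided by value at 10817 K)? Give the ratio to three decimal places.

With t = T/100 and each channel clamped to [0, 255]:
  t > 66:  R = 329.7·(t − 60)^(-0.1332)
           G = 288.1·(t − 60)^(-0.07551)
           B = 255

0.981

At 10817 K (t = 108.17):
  R = 329.7·(108.17 − 60)^(-0.1332) = 329.7·48.17^(-0.1332) = 329.7·0.59683 = 196.776.
At 11566 K (t = 115.66):
  R = 329.7·(115.66 − 60)^(-0.1332) = 329.7·55.66^(-0.1332) = 329.7·0.58546 = 193.025.
Gain = 193.025 / 196.776 = 0.9809 → 0.981.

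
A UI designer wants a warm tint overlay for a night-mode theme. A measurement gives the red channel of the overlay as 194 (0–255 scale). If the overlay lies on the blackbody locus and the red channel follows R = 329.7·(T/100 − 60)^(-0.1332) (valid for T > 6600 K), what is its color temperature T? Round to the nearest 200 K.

(t − 60)^(-0.1332) = 194/329.7 = 0.58841.
t − 60 = 0.58841^(1/-0.1332) = 0.58841^(-7.508) = 53.593, so t = 113.593.
T = 100·t = 11359 K → 11400 K to the nearest 200 K.

11400 K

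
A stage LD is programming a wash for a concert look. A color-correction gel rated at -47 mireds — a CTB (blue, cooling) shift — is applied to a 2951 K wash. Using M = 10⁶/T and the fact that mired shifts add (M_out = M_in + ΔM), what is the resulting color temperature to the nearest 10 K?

M_in = 10⁶/2951 = 338.87 mireds.
M_out = 338.87 + (-47) = 291.87 mireds.
T_out = 10⁶/291.87 = 3426.2 K → 3430 K.

3430 K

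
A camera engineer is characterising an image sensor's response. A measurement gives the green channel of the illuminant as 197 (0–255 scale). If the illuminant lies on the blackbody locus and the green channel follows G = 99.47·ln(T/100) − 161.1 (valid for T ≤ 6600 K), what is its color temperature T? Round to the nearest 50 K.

3650 K

ln t = (197 + 161.1) / 99.47 = 3.6001.
t = e^3.6001 = 36.601.
T = 100·t = 3660 K → 3650 K to the nearest 50 K.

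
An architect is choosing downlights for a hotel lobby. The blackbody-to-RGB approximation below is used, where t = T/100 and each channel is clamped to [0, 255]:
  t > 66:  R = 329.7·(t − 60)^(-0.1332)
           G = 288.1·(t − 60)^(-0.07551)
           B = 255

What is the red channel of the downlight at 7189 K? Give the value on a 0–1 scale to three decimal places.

0.930

t = 7189/100 = 71.89; the t > 66 branch applies.
R = 329.7·(71.89 − 60)^(-0.1332) = 329.7·11.89^(-0.1332) = 329.7·0.71909 = 237.085.
On a 0–1 scale: 237.085/255 = 0.9297 → 0.930.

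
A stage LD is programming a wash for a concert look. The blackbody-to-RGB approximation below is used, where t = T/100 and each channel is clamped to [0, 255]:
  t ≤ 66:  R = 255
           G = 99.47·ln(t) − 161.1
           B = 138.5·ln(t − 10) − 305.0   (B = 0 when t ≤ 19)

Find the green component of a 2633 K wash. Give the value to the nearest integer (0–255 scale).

t = 2633/100 = 26.33; the t ≤ 66 branch applies.
G = 99.47·ln 26.33 − 161.1 = 99.47·3.2707 − 161.1 = 164.237.
Rounded: 164.

164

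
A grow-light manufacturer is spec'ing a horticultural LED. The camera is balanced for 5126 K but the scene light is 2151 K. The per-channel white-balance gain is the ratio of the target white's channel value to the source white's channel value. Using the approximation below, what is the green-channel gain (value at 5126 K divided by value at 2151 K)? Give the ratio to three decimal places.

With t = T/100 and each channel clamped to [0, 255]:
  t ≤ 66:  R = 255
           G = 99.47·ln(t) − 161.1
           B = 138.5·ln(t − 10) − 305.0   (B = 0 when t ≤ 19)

At 2151 K (t = 21.51):
  G = 99.47·ln 21.51 − 161.1 = 99.47·3.0685 − 161.1 = 144.125.
At 5126 K (t = 51.26):
  G = 99.47·ln 51.26 − 161.1 = 99.47·3.9369 − 161.1 = 230.505.
Gain = 230.505 / 144.125 = 1.5993 → 1.599.

1.599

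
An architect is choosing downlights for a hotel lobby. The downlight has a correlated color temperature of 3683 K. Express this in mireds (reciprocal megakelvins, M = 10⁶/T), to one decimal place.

M = 10⁶ / 3683 = 271.518 → 271.5 mireds.

271.5 mireds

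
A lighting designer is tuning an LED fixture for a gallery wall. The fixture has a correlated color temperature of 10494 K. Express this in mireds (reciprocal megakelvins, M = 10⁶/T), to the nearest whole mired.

M = 10⁶ / 10494 = 95.293 → 95 mireds.

95 mireds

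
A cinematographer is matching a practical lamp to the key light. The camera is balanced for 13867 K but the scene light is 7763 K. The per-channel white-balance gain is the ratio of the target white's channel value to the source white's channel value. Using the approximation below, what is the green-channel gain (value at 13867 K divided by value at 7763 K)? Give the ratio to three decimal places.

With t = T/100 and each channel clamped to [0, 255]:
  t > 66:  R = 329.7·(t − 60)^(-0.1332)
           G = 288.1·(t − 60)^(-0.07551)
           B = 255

0.893

At 7763 K (t = 77.63):
  G = 288.1·(77.63 − 60)^(-0.07551) = 288.1·17.63^(-0.07551) = 288.1·0.80518 = 231.974.
At 13867 K (t = 138.67):
  G = 288.1·(138.67 − 60)^(-0.07551) = 288.1·78.67^(-0.07551) = 288.1·0.71920 = 207.200.
Gain = 207.200 / 231.974 = 0.8932 → 0.893.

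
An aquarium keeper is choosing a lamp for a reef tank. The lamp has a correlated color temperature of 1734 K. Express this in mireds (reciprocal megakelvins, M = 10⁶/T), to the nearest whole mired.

M = 10⁶ / 1734 = 576.701 → 577 mireds.

577 mireds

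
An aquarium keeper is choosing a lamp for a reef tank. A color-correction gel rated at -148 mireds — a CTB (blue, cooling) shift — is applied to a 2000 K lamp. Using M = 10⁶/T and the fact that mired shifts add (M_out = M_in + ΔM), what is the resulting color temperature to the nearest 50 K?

M_in = 10⁶/2000 = 500.00 mireds.
M_out = 500.00 + (-148) = 352.00 mireds.
T_out = 10⁶/352.00 = 2840.9 K → 2850 K.

2850 K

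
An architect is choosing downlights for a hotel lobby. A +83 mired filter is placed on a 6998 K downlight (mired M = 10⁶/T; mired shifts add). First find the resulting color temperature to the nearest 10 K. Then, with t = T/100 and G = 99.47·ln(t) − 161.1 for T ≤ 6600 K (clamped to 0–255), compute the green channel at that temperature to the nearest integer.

M_in = 10⁶/6998 = 142.90; M_out = 142.90 + (+83) = 225.90.
T_out = 10⁶/225.90 = 4426.8 K → 4430 K; t = 44.3.
G = 99.47·ln 44.3 − 161.1 = 99.47·3.7910 − 161.1 = 215.989.
Rounded: 216.

216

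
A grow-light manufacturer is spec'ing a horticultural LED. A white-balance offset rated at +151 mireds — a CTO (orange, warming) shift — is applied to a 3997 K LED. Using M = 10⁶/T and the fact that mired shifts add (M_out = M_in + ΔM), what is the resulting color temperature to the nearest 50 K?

M_in = 10⁶/3997 = 250.19 mireds.
M_out = 250.19 + (+151) = 401.19 mireds.
T_out = 10⁶/401.19 = 2492.6 K → 2500 K.

2500 K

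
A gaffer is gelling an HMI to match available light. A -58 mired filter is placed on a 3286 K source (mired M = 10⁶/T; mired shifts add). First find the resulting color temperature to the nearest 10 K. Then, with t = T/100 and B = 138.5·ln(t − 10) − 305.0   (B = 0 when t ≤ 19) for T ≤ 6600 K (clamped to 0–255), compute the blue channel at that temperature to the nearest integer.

169

M_in = 10⁶/3286 = 304.32; M_out = 304.32 + (-58) = 246.32.
T_out = 10⁶/246.32 = 4059.7 K → 4060 K; t = 40.6.
B = 138.5·ln(40.6 − 10) − 305.0 = 138.5·ln 30.6 − 305.0 = 138.5·3.4210 − 305.0 = 168.809.
Rounded: 169.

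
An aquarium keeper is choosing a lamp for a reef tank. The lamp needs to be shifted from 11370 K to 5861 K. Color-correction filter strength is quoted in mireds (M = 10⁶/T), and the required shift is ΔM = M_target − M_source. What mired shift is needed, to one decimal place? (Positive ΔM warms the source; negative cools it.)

+82.7 mireds

M_source = 10⁶/11370 = 87.951; M_target = 10⁶/5861 = 170.619.
ΔM = 170.619 − 87.951 = 82.669 → +82.7 mireds, a warming shift.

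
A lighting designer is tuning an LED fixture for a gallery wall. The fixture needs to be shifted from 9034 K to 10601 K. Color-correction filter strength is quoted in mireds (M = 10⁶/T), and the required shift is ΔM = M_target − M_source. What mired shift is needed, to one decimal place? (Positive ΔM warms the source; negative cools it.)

-16.4 mireds

M_source = 10⁶/9034 = 110.693; M_target = 10⁶/10601 = 94.331.
ΔM = 94.331 − 110.693 = -16.362 → -16.4 mireds, a cooling shift.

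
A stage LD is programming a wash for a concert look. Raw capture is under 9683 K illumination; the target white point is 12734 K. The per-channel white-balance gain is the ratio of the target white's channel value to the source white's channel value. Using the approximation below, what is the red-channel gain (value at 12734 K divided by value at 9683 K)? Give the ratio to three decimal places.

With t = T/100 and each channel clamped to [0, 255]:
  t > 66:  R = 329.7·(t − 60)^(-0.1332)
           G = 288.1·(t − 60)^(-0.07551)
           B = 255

0.923

At 9683 K (t = 96.83):
  R = 329.7·(96.83 − 60)^(-0.1332) = 329.7·36.83^(-0.1332) = 329.7·0.61856 = 203.939.
At 12734 K (t = 127.34):
  R = 329.7·(127.34 − 60)^(-0.1332) = 329.7·67.34^(-0.1332) = 329.7·0.57079 = 188.188.
Gain = 188.188 / 203.939 = 0.9228 → 0.923.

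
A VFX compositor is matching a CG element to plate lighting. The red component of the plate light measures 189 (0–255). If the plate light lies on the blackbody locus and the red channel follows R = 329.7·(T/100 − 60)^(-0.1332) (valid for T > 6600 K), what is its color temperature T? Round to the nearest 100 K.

12500 K

(t − 60)^(-0.1332) = 189/329.7 = 0.57325.
t − 60 = 0.57325^(1/-0.1332) = 0.57325^(-7.508) = 65.199, so t = 125.199.
T = 100·t = 12520 K → 12500 K to the nearest 100 K.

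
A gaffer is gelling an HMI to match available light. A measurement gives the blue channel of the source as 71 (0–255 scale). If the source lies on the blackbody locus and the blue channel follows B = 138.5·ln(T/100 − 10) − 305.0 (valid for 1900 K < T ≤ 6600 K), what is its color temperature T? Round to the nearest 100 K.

2500 K

ln(t − 10) = (71 + 305.0) / 138.5 = 2.7148.
t − 10 = e^2.7148 = 15.102, so t = 25.102.
T = 100·t = 2510 K → 2500 K to the nearest 100 K.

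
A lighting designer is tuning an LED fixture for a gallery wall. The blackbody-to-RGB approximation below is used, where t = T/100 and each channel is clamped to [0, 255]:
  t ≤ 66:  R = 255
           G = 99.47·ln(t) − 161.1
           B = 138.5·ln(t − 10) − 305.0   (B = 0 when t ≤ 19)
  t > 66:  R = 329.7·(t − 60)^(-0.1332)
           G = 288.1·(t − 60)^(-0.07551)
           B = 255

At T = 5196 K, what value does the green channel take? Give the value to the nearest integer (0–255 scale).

t = 5196/100 = 51.96; the t ≤ 66 branch applies.
G = 99.47·ln 51.96 − 161.1 = 99.47·3.9505 − 161.1 = 231.854.
Rounded: 232.

232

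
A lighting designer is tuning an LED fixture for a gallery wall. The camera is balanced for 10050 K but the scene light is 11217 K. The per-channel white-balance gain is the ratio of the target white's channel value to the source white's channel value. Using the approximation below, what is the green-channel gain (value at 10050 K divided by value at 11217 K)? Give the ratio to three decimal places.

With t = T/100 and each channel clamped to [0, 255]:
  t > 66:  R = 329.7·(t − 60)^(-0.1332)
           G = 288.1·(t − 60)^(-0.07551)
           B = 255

At 11217 K (t = 112.17):
  G = 288.1·(112.17 − 60)^(-0.07551) = 288.1·52.17^(-0.07551) = 288.1·0.74185 = 213.728.
At 10050 K (t = 100.5):
  G = 288.1·(100.5 − 60)^(-0.07551) = 288.1·40.5^(-0.07551) = 288.1·0.75617 = 217.853.
Gain = 217.853 / 213.728 = 1.0193 → 1.019.

1.019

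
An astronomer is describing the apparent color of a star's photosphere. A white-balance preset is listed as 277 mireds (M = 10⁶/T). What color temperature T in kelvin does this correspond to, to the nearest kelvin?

3610 K

T = 10⁶ / 277 = 3610.11 K → 3610 K.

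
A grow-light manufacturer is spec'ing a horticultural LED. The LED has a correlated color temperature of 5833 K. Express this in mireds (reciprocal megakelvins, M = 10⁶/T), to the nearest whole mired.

171 mireds

M = 10⁶ / 5833 = 171.438 → 171 mireds.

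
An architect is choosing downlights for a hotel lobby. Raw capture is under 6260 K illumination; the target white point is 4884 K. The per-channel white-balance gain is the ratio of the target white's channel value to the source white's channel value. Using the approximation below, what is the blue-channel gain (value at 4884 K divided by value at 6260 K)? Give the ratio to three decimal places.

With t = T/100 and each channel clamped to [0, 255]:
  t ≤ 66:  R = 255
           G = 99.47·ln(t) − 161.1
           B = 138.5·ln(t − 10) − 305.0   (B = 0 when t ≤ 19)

0.828

At 6260 K (t = 62.6):
  B = 138.5·ln(62.6 − 10) − 305.0 = 138.5·ln 52.6 − 305.0 = 138.5·3.9627 − 305.0 = 243.836.
At 4884 K (t = 48.84):
  B = 138.5·ln(48.84 − 10) − 305.0 = 138.5·ln 38.84 − 305.0 = 138.5·3.6595 − 305.0 = 201.834.
Gain = 201.834 / 243.836 = 0.8277 → 0.828.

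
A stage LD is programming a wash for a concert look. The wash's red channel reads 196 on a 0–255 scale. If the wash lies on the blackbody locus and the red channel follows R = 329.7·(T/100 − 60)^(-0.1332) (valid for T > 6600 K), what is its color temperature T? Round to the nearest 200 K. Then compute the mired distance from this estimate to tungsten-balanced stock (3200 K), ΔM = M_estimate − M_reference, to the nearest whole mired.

(t − 60)^(-0.1332) = 196/329.7 = 0.59448.
t − 60 = 0.59448^(1/-0.1332) = 0.59448^(-7.508) = 49.621, so t = 109.621.
T = 100·t = 10962 K → 11000 K to the nearest 200 K.
M_estimate = 10⁶/11000 = 90.91; M_reference = 10⁶/3200 = 312.50.
ΔM = 90.91 − 312.50 = -221.59 → -222 mireds.

-222 mireds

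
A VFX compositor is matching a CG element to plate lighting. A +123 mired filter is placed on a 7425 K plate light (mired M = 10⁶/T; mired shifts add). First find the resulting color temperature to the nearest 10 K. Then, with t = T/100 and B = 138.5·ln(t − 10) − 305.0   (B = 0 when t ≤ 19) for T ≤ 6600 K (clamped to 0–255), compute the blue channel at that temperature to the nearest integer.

160

M_in = 10⁶/7425 = 134.68; M_out = 134.68 + (+123) = 257.68.
T_out = 10⁶/257.68 = 3880.8 K → 3880 K; t = 38.8.
B = 138.5·ln(38.8 − 10) − 305.0 = 138.5·ln 28.8 − 305.0 = 138.5·3.3604 − 305.0 = 160.412.
Rounded: 160.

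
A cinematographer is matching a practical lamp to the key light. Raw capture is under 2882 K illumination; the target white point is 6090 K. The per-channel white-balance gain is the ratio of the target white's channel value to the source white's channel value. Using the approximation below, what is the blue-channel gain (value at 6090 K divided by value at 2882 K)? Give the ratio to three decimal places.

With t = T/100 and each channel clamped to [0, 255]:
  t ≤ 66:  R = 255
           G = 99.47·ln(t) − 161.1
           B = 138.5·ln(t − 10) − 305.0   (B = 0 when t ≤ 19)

2.358

At 2882 K (t = 28.82):
  B = 138.5·ln(28.82 − 10) − 305.0 = 138.5·ln 18.82 − 305.0 = 138.5·2.9349 − 305.0 = 101.486.
At 6090 K (t = 60.9):
  B = 138.5·ln(60.9 − 10) − 305.0 = 138.5·ln 50.9 − 305.0 = 138.5·3.9299 − 305.0 = 239.286.
Gain = 239.286 / 101.486 = 2.3578 → 2.358.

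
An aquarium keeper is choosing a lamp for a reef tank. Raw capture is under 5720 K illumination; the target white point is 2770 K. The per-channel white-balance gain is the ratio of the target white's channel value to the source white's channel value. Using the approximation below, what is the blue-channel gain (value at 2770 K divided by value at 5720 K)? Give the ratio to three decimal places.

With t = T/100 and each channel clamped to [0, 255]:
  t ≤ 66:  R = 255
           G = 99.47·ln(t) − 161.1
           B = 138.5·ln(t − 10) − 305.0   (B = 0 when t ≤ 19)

0.406

At 5720 K (t = 57.2):
  B = 138.5·ln(57.2 − 10) − 305.0 = 138.5·ln 47.2 − 305.0 = 138.5·3.8544 − 305.0 = 228.834.
At 2770 K (t = 27.7):
  B = 138.5·ln(27.7 − 10) − 305.0 = 138.5·ln 17.7 − 305.0 = 138.5·2.8736 − 305.0 = 92.989.
Gain = 92.989 / 228.834 = 0.4064 → 0.406.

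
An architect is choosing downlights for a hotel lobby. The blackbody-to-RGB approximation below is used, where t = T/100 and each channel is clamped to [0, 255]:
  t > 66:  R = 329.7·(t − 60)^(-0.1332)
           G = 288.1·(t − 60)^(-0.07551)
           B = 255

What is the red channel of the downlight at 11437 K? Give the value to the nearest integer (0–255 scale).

t = 11437/100 = 114.37; the t > 66 branch applies.
R = 329.7·(114.37 − 60)^(-0.1332) = 329.7·54.37^(-0.1332) = 329.7·0.58729 = 193.628.
Rounded: 194.

194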